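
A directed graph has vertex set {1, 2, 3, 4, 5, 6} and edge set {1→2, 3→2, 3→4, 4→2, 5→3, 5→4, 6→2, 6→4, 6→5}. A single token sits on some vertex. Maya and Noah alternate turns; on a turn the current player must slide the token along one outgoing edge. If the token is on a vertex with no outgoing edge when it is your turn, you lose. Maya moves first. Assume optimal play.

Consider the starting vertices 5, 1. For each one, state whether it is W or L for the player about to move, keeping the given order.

Positions with no move are L. A position that does have a move is losing for the player to move precisely when every available move leads to a winning position for the opponent. Fill in the labels:
Every edge goes from a vertex to one that appears earlier in the order 2, 4, 3, 5, 6, 1, so processing vertices in that order labels each vertex after all of its successors.
2: no outgoing edge → L
4: W (go to 2, an L position)
3: W (go to 2, an L position)
5: L (options 3(W), 4(W) are all W)
6: W (go to 5, an L position)
1: W (go to 2, an L position)

5: L, 1: W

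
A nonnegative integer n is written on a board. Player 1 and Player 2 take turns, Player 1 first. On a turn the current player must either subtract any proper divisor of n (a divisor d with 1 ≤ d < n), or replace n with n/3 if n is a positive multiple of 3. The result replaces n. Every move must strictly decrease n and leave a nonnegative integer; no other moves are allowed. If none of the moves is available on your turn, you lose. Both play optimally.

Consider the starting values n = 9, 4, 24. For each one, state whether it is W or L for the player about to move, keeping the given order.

9: L, 4: L, 24: W

Label each position W (a win for the player to move) or L (a loss). A position with no legal move is L; any other position is W exactly when some move reaches an L, and L when every move reaches a W.
n=0: no move → L
n=1: no move → L
n=2: can move to 1, which is L ⇒ W
n=3: can move to 1, which is L ⇒ W
n=4: moves to 2(W), 3(W); every one is W ⇒ L
n=5: can move to 4, which is L ⇒ W
n=6: can move to 4, which is L ⇒ W
n=7: the only move is to 6(W), a W ⇒ L
n=8: can move to 4, which is L ⇒ W
n=9: moves to 3(W), 6(W), 8(W); every one is W ⇒ L
n=10: can move to 9, which is L ⇒ W
n=11: the only move is to 10(W), a W ⇒ L
n=12: can move to 4, which is L ⇒ W
n=13: the only move is to 12(W), a W ⇒ L
n=14: can move to 7, which is L ⇒ W
n=15: moves to 5(W), 10(W), 12(W), 14(W); every one is W ⇒ L
n=16: can move to 15, which is L ⇒ W
n=17: the only move is to 16(W), a W ⇒ L
n=18: can move to 9, which is L ⇒ W
n=19: the only move is to 18(W), a W ⇒ L
n=20: can move to 15, which is L ⇒ W
n=21: can move to 7, which is L ⇒ W
n=22: can move to 11, which is L ⇒ W
n=23: the only move is to 22(W), a W ⇒ L
n=24: can move to 23, which is L ⇒ W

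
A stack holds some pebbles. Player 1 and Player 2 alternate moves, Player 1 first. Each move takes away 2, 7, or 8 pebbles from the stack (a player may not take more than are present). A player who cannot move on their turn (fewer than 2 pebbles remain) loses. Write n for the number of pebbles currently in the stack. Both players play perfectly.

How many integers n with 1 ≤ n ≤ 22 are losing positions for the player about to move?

8

Work bottom-up. With no move the player to move loses. Otherwise the position is W if at least one move leads to an L position for the opponent, and L if every move leads to a W.
n=0: no move → L
n=1: no move → L
n=2: →0(L), so W
n=3: →1(L), so W
n=4: →2(W) only, which is W, so L
n=5: →3(W) only, which is W, so L
n=6: →4(L), so W
n=7: →5(L), so W
n=8: →1(L), so W
n=9: →1(L), so W
n=10: →8(W), 3(W), 2(W) — all W, so L
n=11: →4(L), so W
n=12: →10(L), so W
n=13: →5(L), so W
n=14: →12(W), 7(W), 6(W) — all W, so L
n=15: →13(W), 8(W), 7(W) — all W, so L
n=16: →14(L), so W
n=17: →15(L), so W
n=18: →10(L), so W
n=19: →17(W), 12(W), 11(W) — all W, so L
n=20: →18(W), 13(W), 12(W) — all W, so L
n=21: →19(L), so W
n=22: →20(L), so W
L entries with 1 ≤ n ≤ 22 (n=0 is outside the asked range and is not counted): n = 1, 4, 5, 10, 14, 15, 19, 20; that makes 8.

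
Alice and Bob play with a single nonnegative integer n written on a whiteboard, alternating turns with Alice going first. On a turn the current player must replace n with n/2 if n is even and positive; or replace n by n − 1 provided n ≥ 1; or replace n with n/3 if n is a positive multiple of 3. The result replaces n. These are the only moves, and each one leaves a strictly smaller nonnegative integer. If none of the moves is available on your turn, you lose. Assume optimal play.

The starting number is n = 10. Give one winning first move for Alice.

Compute win/loss labels from the base case upward. A position with no move is L. Any other position is W if it can reach an L in one move, else L.
n=0: no move → L
n=1: can move to 0, which is L ⇒ W
n=2: the only move is to 1(W), a W ⇒ L
n=3: can move to 2, which is L ⇒ W
n=4: can move to 2, which is L ⇒ W
n=5: the only move is to 4(W), a W ⇒ L
n=6: can move to 2, which is L ⇒ W
n=7: the only move is to 6(W), a W ⇒ L
n=8: can move to 7, which is L ⇒ W
n=9: moves to 3(W), 8(W); every one is W ⇒ L
n=10: can move to 5, which is L ⇒ W
From 10, the L positions reachable in one move are: 5, 9. Any move reaching one of these is winning.

Move to 5.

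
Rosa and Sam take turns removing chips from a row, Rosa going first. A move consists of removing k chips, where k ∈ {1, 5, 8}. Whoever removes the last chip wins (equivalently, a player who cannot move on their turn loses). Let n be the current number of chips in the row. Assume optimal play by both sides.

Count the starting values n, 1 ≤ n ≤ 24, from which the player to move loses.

Label each position W (a win for the player to move) or L (a loss). A position with no legal move is L; any other position is W exactly when some move reaches an L, and L when every move reaches a W.
n=0: no move → L
n=1: W (go to 0, an L position)
n=2: L (sole option 1(W) is W)
n=3: W (go to 2, an L position)
n=4: L (sole option 3(W) is W)
n=5: W (go to 4, an L position)
n=6: L (options 5(W), 1(W) are all W)
n=7: W (go to 6, an L position)
n=8: W (go to 0, an L position)
n=9: W (go to 4, an L position)
n=10: W (go to 2, an L position)
n=11: W (go to 6, an L position)
n=12: W (go to 4, an L position)
n=13: L (options 12(W), 8(W), 5(W) are all W)
n=14: W (go to 13, an L position)
n=15: L (options 14(W), 10(W), 7(W) are all W)
n=16: W (go to 15, an L position)
n=17: L (options 16(W), 12(W), 9(W) are all W)
n=18: W (go to 17, an L position)
n=19: L (options 18(W), 14(W), 11(W) are all W)
n=20: W (go to 19, an L position)
n=21: W (go to 13, an L position)
n=22: W (go to 17, an L position)
n=23: W (go to 15, an L position)
n=24: W (go to 19, an L position)
L entries with 1 ≤ n ≤ 24 (n=0 is outside the asked range and is not counted): n = 2, 4, 6, 13, 15, 17, 19; that makes 7.

7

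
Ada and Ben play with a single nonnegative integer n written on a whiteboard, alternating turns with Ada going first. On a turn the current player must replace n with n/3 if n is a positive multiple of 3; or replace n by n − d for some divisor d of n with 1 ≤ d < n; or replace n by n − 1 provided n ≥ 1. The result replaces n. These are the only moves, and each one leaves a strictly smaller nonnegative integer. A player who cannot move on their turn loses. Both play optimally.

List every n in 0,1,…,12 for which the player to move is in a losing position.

0, 2, 5, 7, 9, 11

Work bottom-up. With no move the player to move loses. Otherwise the position is W if at least one move leads to an L position for the opponent, and L if every move leads to a W.
n=0: no move → L
n=1: reaches L-position 0 → W
n=2: only reaches 1(W), which is W → L
n=3: reaches L-position 2 → W
n=4: reaches L-position 2 → W
n=5: only reaches 4(W), which is W → L
n=6: reaches L-position 2 → W
n=7: only reaches 6(W), which is W → L
n=8: reaches L-position 7 → W
n=9: only reaches 3(W), 6(W), 8(W), all W → L
n=10: reaches L-position 5 → W
n=11: only reaches 10(W), which is W → L
n=12: reaches L-position 9 → W
Reading off the rows marked L gives the requested list; there are 6 such values of n.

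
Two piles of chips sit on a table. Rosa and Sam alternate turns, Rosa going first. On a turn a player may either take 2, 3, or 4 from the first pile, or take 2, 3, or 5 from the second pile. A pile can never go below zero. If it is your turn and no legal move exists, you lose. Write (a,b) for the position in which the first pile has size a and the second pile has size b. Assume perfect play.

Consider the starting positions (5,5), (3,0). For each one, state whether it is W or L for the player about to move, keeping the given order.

Classify positions by backward induction: terminal positions (no move available) are L. From any other position, the mover wins iff some move reaches an L.
No move ever increases a pile, so every position that can arise here has a ≤ 5 and b ≤ 5; it is enough to label the cells with 0 ≤ a ≤ 5 and 0 ≤ b ≤ 5.
Every move lowers a or b (never raises either), so fill the grid row by row in increasing a, and left to right within a row: each cell's successors are then already labelled.
      b=0  b=1  b=2  b=3  b=4  b=5
a=0:    L    L    W    W    W    W
a=1:    L    L    W    W    W    W
a=2:    W    W    L    L    W    W
a=3:    W    W    L    L    W    W
a=4:    W    W    W    W    L    L
a=5:    W    W    W    W    L    L
Cells with no legal move (terminal, hence L): (0,0), (0,1), (1,0), (1,1).
The remaining L cells, each justified by listing all of its moves:
(2,2): →(0,2)(W), (2,0)(W) — all W, so L
(2,3): →(0,3)(W), (2,1)(W), (2,0)(W) — all W, so L
(3,2): →(1,2)(W), (0,2)(W), (3,0)(W) — all W, so L
(3,3): →(1,3)(W), (0,3)(W), (3,1)(W), (3,0)(W) — all W, so L
(4,4): →(2,4)(W), (1,4)(W), (0,4)(W), (4,2)(W), (4,1)(W) — all W, so L
(4,5): →(2,5)(W), (1,5)(W), (0,5)(W), (4,3)(W), (4,2)(W), (4,0)(W) — all W, so L
(5,4): →(3,4)(W), (2,4)(W), (1,4)(W), (5,2)(W), (5,1)(W) — all W, so L
(5,5): →(3,5)(W), (2,5)(W), (1,5)(W), (5,3)(W), (5,2)(W), (5,0)(W) — all W, so L
Every other cell has at least one move into one of the L cells above, so it is W.
(5,5): one of the L cells justified above, so L
(3,0): the move to (1,0) reaches an L cell, so W

(5,5): L, (3,0): W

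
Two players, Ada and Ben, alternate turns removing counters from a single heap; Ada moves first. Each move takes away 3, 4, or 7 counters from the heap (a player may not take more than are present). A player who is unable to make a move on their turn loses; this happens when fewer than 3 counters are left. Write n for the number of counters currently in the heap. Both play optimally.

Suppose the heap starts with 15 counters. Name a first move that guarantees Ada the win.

Remove 3, leaving 12.

Work bottom-up. With no move the player to move loses. Otherwise the position is W if at least one move leads to an L position for the opponent, and L if every move leads to a W.
n=0: no move → L
n=1: no move → L
n=2: no move → L
n=3: can move to 0, which is L ⇒ W
n=4: can move to 1, which is L ⇒ W
n=5: can move to 2, which is L ⇒ W
n=6: can move to 2, which is L ⇒ W
n=7: can move to 0, which is L ⇒ W
n=8: can move to 1, which is L ⇒ W
n=9: can move to 2, which is L ⇒ W
n=10: moves to 7(W), 6(W), 3(W); every one is W ⇒ L
n=11: moves to 8(W), 7(W), 4(W); every one is W ⇒ L
n=12: moves to 9(W), 8(W), 5(W); every one is W ⇒ L
n=13: can move to 10, which is L ⇒ W
n=14: can move to 11, which is L ⇒ W
n=15: can move to 12, which is L ⇒ W
From 15, the L positions reachable in one move are: 12, 11. Any move reaching one of these is winning.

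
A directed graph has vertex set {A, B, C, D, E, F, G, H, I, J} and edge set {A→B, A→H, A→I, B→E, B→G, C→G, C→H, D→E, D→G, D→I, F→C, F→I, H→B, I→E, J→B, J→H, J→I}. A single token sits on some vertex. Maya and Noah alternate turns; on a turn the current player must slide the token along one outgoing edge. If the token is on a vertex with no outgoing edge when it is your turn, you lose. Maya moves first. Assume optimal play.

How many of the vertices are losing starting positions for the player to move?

4

Positions with no move are L. A position that does have a move is losing for the player to move precisely when every available move leads to a winning position for the opponent. Fill in the labels:
Every edge goes from a vertex to one that appears earlier in the order G, E, B, I, D, H, A, C, F, J, so processing vertices in that order labels each vertex after all of its successors.
G: no outgoing edge → L
E: no outgoing edge → L
B: →E(L), so W
I: →E(L), so W
D: →E(L), so W
H: →B(W) only, which is W, so L
A: →H(L), so W
C: →H(L), so W
F: →C(W), I(W) — all W, so L
J: →H(L), so W
The L vertices are E, F, G, H; that is 4 in all.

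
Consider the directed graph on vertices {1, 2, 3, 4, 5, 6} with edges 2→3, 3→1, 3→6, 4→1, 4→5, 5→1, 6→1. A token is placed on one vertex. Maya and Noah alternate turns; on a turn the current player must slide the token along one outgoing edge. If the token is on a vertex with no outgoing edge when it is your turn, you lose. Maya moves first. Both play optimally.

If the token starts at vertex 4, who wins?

Maya wins.

Label each position W (a win for the player to move) or L (a loss). A position with no legal move is L; any other position is W exactly when some move reaches an L, and L when every move reaches a W.
Every edge goes from a vertex to one that appears earlier in the order 1, 6, 3, 5, 4, 2, so processing vertices in that order labels each vertex after all of its successors.
1: no outgoing edge → L
6: W (go to 1, an L position)
3: W (go to 1, an L position)
5: W (go to 1, an L position)
4: W (go to 1, an L position)
2: L (sole option 3(W) is W)
The starting position 4 is W: Maya should move to 1, handing over an L position.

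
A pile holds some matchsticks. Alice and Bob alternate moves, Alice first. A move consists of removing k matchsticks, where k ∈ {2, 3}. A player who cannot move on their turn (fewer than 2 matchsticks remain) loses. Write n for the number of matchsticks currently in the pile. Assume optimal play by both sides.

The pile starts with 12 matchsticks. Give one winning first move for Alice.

Work bottom-up. With no move the player to move loses. Otherwise the position is W if at least one move leads to an L position for the opponent, and L if every move leads to a W.
n=0: no move → L
n=1: no move → L
n=2: W (go to 0, an L position)
n=3: W (go to 1, an L position)
n=4: W (go to 1, an L position)
n=5: L (options 3(W), 2(W) are all W)
n=6: L (options 4(W), 3(W) are all W)
n=7: W (go to 5, an L position)
n=8: W (go to 6, an L position)
n=9: W (go to 6, an L position)
n=10: L (options 8(W), 7(W) are all W)
n=11: L (options 9(W), 8(W) are all W)
n=12: W (go to 10, an L position)
From 12, the L positions reachable in one move are: 10.

Remove 2, leaving 10.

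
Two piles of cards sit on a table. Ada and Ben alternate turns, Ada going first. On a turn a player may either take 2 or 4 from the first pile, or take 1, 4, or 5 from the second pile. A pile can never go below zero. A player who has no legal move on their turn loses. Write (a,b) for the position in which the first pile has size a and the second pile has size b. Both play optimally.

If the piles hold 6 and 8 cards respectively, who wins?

Build the W/L table. Terminal = L. A non-terminal position is W if it has a move to some L; otherwise it is L.
No move ever increases a pile, so every position that can arise here has a ≤ 6 and b ≤ 8; it is enough to label the cells with 0 ≤ a ≤ 6 and 0 ≤ b ≤ 8.
Every move lowers a or b (never raises either), so fill the grid row by row in increasing a, and left to right within a row: each cell's successors are then already labelled.
      b=0  b=1  b=2  b=3  b=4  b=5  b=6  b=7  b=8
a=0:    L    W    L    W    W    W    W    W    L
a=1:    L    W    L    W    W    W    W    W    L
a=2:    W    L    W    L    W    W    W    W    W
a=3:    W    L    W    L    W    W    W    W    W
a=4:    W    W    W    W    L    W    L    W    W
a=5:    W    W    W    W    L    W    L    W    W
a=6:    L    W    L    W    W    W    W    W    L
Cells with no legal move (terminal, hence L): (0,0), (1,0).
The remaining L cells, each justified by listing all of its moves:
(0,2): the only move is to (0,1)(W), a W ⇒ L
(0,8): moves to (0,7)(W), (0,4)(W), (0,3)(W); every one is W ⇒ L
(1,2): the only move is to (1,1)(W), a W ⇒ L
(1,8): moves to (1,7)(W), (1,4)(W), (1,3)(W); every one is W ⇒ L
(2,1): moves to (0,1)(W), (2,0)(W); every one is W ⇒ L
(2,3): moves to (0,3)(W), (2,2)(W); every one is W ⇒ L
(3,1): moves to (1,1)(W), (3,0)(W); every one is W ⇒ L
(3,3): moves to (1,3)(W), (3,2)(W); every one is W ⇒ L
(4,4): moves to (2,4)(W), (0,4)(W), (4,3)(W), (4,0)(W); every one is W ⇒ L
(4,6): moves to (2,6)(W), (0,6)(W), (4,5)(W), (4,2)(W), (4,1)(W); every one is W ⇒ L
(5,4): moves to (3,4)(W), (1,4)(W), (5,3)(W), (5,0)(W); every one is W ⇒ L
(5,6): moves to (3,6)(W), (1,6)(W), (5,5)(W), (5,2)(W), (5,1)(W); every one is W ⇒ L
(6,0): moves to (4,0)(W), (2,0)(W); every one is W ⇒ L
(6,2): moves to (4,2)(W), (2,2)(W), (6,1)(W); every one is W ⇒ L
(6,8): moves to (4,8)(W), (2,8)(W), (6,7)(W), (6,4)(W), (6,3)(W); every one is W ⇒ L
Every other cell has at least one move into one of the L cells above, so it is W.
Every move from (6,8) reaches a W position, so the mover loses.

Ben wins.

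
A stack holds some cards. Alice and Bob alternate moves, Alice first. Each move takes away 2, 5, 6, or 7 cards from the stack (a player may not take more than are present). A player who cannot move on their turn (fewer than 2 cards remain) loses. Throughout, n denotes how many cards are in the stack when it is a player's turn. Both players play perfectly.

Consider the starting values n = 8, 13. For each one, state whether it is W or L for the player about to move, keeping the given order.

8: W, 13: L

Use the standard recursion: the mover loses at a terminal position; elsewhere, the mover wins exactly when some move hands the opponent an L position.
n=0: no move → L
n=1: no move → L
n=2: can move to 0, which is L ⇒ W
n=3: can move to 1, which is L ⇒ W
n=4: the only move is to 2(W), a W ⇒ L
n=5: can move to 0, which is L ⇒ W
n=6: can move to 4, which is L ⇒ W
n=7: can move to 1, which is L ⇒ W
n=8: can move to 1, which is L ⇒ W
n=9: can move to 4, which is L ⇒ W
n=10: can move to 4, which is L ⇒ W
n=11: can move to 4, which is L ⇒ W
n=12: moves to 10(W), 7(W), 6(W), 5(W); every one is W ⇒ L
n=13: moves to 11(W), 8(W), 7(W), 6(W); every one is W ⇒ L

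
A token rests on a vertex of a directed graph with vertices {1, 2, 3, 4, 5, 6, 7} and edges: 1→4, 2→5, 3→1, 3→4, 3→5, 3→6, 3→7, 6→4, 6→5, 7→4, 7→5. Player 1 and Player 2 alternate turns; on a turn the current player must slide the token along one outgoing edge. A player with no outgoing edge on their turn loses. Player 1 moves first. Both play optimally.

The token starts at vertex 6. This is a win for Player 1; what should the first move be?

Work bottom-up. With no move the player to move loses. Otherwise the position is W if at least one move leads to an L position for the opponent, and L if every move leads to a W.
Every edge goes from a vertex to one that appears earlier in the order 5, 4, 7, 1, 6, 3, 2, so processing vertices in that order labels each vertex after all of its successors.
5: no outgoing edge → L
4: no outgoing edge → L
7: W (go to 4, an L position)
1: W (go to 4, an L position)
6: W (go to 4, an L position)
3: W (go to 4, an L position)
2: W (go to 5, an L position)
From 6, the L positions reachable in one move are: 4, 5. Any move reaching one of these is winning.

Move to 4.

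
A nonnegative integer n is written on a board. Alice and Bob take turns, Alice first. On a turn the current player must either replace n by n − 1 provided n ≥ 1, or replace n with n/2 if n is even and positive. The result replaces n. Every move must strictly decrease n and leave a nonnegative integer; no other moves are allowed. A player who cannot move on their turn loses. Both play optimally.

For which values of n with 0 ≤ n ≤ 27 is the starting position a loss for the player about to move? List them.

0, 2, 5, 7, 9, 11, 13, 15, 17, 19, 21, 23, 25, 27

Work bottom-up. With no move the player to move loses. Otherwise the position is W if at least one move leads to an L position for the opponent, and L if every move leads to a W.
n=0: no move → L
n=1: →0(L), so W
n=2: →1(W) only, which is W, so L
n=3: →2(L), so W
n=4: →2(L), so W
n=5: →4(W) only, which is W, so L
n=6: →5(L), so W
n=7: →6(W) only, which is W, so L
n=8: →7(L), so W
n=9: →8(W) only, which is W, so L
n=10: →5(L), so W
n=11: →10(W) only, which is W, so L
n=12: →11(L), so W
n=13: →12(W) only, which is W, so L
n=14: →7(L), so W
n=15: →14(W) only, which is W, so L
n=16: →15(L), so W
n=17: →16(W) only, which is W, so L
n=18: →9(L), so W
n=19: →18(W) only, which is W, so L
n=20: →19(L), so W
n=21: →20(W) only, which is W, so L
n=22: →11(L), so W
n=23: →22(W) only, which is W, so L
n=24: →23(L), so W
n=25: →24(W) only, which is W, so L
n=26: →13(L), so W
n=27: →26(W) only, which is W, so L
Reading off the rows marked L gives the requested list; there are 14 such values of n.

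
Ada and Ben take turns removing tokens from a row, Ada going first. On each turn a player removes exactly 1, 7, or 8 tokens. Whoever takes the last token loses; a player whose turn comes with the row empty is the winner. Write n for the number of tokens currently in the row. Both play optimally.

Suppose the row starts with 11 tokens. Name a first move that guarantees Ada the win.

Positions with no move are W. A position that does have a move is losing for the player to move precisely when every available move leads to a winning position for the opponent. Fill in the labels:
n=0: no move; the opponent has just taken the last token and therefore loses → W
n=1: only reaches 0(W), which is W → L
n=2: reaches L-position 1 → W
n=3: only reaches 2(W), which is W → L
n=4: reaches L-position 3 → W
n=5: only reaches 4(W), which is W → L
n=6: reaches L-position 5 → W
n=7: only reaches 6(W), 0(W), all W → L
n=8: reaches L-position 7 → W
n=9: reaches L-position 1 → W
n=10: reaches L-position 3 → W
n=11: reaches L-position 3 → W
From 11, the L positions reachable in one move are: 3.

Remove 8, leaving 3.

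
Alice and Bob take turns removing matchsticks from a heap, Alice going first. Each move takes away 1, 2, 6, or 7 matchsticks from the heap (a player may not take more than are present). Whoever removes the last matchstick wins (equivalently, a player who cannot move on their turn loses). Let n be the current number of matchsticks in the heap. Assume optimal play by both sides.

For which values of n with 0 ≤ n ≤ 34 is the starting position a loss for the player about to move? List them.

Positions with no move are L. A position that does have a move is losing for the player to move precisely when every available move leads to a winning position for the opponent. Fill in the labels:
n=0: no move → L
n=1: W (go to 0, an L position)
n=2: W (go to 0, an L position)
n=3: L (options 2(W), 1(W) are all W)
n=4: W (go to 3, an L position)
n=5: W (go to 3, an L position)
n=6: W (go to 0, an L position)
n=7: W (go to 0, an L position)
n=8: L (options 7(W), 6(W), 2(W), 1(W) are all W)
n=9: W (go to 8, an L position)
n=10: W (go to 8, an L position)
n=11: L (options 10(W), 9(W), 5(W), 4(W) are all W)
n=12: W (go to 11, an L position)
n=13: W (go to 11, an L position)
n=14: W (go to 8, an L position)
n=15: W (go to 8, an L position)
n=16: L (options 15(W), 14(W), 10(W), 9(W) are all W)
n=17: W (go to 16, an L position)
n=18: W (go to 16, an L position)
n=19: L (options 18(W), 17(W), 13(W), 12(W) are all W)
n=20: W (go to 19, an L position)
n=21: W (go to 19, an L position)
n=22: W (go to 16, an L position)
n=23: W (go to 16, an L position)
n=24: L (options 23(W), 22(W), 18(W), 17(W) are all W)
n=25: W (go to 24, an L position)
n=26: W (go to 24, an L position)
n=27: L (options 26(W), 25(W), 21(W), 20(W) are all W)
n=28: W (go to 27, an L position)
n=29: W (go to 27, an L position)
n=30: W (go to 24, an L position)
n=31: W (go to 24, an L position)
n=32: L (options 31(W), 30(W), 26(W), 25(W) are all W)
n=33: W (go to 32, an L position)
n=34: W (go to 32, an L position)
The losing starting values of n are exactly the entries labelled L in this table (9 of them).

0, 3, 8, 11, 16, 19, 24, 27, 32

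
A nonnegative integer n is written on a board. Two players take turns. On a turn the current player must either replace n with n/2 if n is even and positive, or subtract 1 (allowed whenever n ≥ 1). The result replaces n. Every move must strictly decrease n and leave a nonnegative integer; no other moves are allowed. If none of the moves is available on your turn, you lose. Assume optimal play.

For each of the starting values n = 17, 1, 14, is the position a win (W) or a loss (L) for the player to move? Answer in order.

Label each position W (a win for the player to move) or L (a loss). A position with no legal move is L; any other position is W exactly when some move reaches an L, and L when every move reaches a W.
n=0: no move → L
n=1: →0(L), so W
n=2: →1(W) only, which is W, so L
n=3: →2(L), so W
n=4: →2(L), so W
n=5: →4(W) only, which is W, so L
n=6: →5(L), so W
n=7: →6(W) only, which is W, so L
n=8: →7(L), so W
n=9: →8(W) only, which is W, so L
n=10: →5(L), so W
n=11: →10(W) only, which is W, so L
n=12: →11(L), so W
n=13: →12(W) only, which is W, so L
n=14: →7(L), so W
n=15: →14(W) only, which is W, so L
n=16: →15(L), so W
n=17: →16(W) only, which is W, so L

17: L, 1: W, 14: W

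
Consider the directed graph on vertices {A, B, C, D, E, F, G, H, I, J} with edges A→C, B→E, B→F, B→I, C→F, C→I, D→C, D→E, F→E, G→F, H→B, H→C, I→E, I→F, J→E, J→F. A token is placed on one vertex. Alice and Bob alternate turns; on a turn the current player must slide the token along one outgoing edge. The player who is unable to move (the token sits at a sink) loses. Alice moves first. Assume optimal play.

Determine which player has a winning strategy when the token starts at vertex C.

Work bottom-up. With no move the player to move loses. Otherwise the position is W if at least one move leads to an L position for the opponent, and L if every move leads to a W.
Every edge goes from a vertex to one that appears earlier in the order E, F, I, C, A, D, B, J, H, G, so processing vertices in that order labels each vertex after all of its successors.
E: no outgoing edge → L
F: reaches L-position E → W
I: reaches L-position E → W
C: only reaches I(W), F(W), all W → L
A: reaches L-position C → W
D: reaches L-position C → W
B: reaches L-position E → W
J: reaches L-position E → W
H: reaches L-position C → W
G: only reaches F(W), which is W → L
Every move from C reaches a W position, so the mover loses.

Bob wins.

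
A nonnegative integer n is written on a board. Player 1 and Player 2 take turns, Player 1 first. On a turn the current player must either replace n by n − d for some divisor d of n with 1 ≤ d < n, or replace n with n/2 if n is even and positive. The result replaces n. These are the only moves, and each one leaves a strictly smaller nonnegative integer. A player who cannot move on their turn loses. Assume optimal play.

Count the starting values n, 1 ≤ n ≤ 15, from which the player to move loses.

8

Label each position W (a win for the player to move) or L (a loss). A position with no legal move is L; any other position is W exactly when some move reaches an L, and L when every move reaches a W.
n=0: no move → L
n=1: no move → L
n=2: →1(L), so W
n=3: →2(W) only, which is W, so L
n=4: →3(L), so W
n=5: →4(W) only, which is W, so L
n=6: →3(L), so W
n=7: →6(W) only, which is W, so L
n=8: →7(L), so W
n=9: →6(W), 8(W) — all W, so L
n=10: →5(L), so W
n=11: →10(W) only, which is W, so L
n=12: →9(L), so W
n=13: →12(W) only, which is W, so L
n=14: →7(L), so W
n=15: →10(W), 12(W), 14(W) — all W, so L
L entries with 1 ≤ n ≤ 15 (n=0 is outside the asked range and is not counted): n = 1, 3, 5, 7, 9, 11, 13, 15; that makes 8.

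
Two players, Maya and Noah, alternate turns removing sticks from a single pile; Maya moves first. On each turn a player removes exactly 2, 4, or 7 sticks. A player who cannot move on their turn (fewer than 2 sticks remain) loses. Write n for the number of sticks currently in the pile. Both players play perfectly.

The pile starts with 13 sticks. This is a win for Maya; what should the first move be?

Compute win/loss labels from the base case upward. A position with no move is L. Any other position is W if it can reach an L in one move, else L.
n=0: no move → L
n=1: no move → L
n=2: can move to 0, which is L ⇒ W
n=3: can move to 1, which is L ⇒ W
n=4: can move to 0, which is L ⇒ W
n=5: can move to 1, which is L ⇒ W
n=6: moves to 4(W), 2(W); every one is W ⇒ L
n=7: can move to 0, which is L ⇒ W
n=8: can move to 6, which is L ⇒ W
n=9: moves to 7(W), 5(W), 2(W); every one is W ⇒ L
n=10: can move to 6, which is L ⇒ W
n=11: can move to 9, which is L ⇒ W
n=12: moves to 10(W), 8(W), 5(W); every one is W ⇒ L
n=13: can move to 9, which is L ⇒ W
From 13, the L positions reachable in one move are: 9, 6. Any move reaching one of these is winning.

Remove 4, leaving 9.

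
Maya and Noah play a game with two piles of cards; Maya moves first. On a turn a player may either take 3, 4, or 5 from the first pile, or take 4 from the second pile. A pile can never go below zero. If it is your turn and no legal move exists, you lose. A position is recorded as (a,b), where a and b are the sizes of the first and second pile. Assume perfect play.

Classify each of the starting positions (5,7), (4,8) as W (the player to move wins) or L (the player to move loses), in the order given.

(5,7): L, (4,8): W

Label each position W (a win for the player to move) or L (a loss). A position with no legal move is L; any other position is W exactly when some move reaches an L, and L when every move reaches a W.
No move ever increases a pile, so every position that can arise here has a ≤ 5 and b ≤ 8; it is enough to label the cells with 0 ≤ a ≤ 5 and 0 ≤ b ≤ 8.
Every move lowers a or b (never raises either), so fill the grid row by row in increasing a, and left to right within a row: each cell's successors are then already labelled.
      b=0  b=1  b=2  b=3  b=4  b=5  b=6  b=7  b=8
a=0:    L    L    L    L    W    W    W    W    L
a=1:    L    L    L    L    W    W    W    W    L
a=2:    L    L    L    L    W    W    W    W    L
a=3:    W    W    W    W    L    L    L    L    W
a=4:    W    W    W    W    L    L    L    L    W
a=5:    W    W    W    W    L    L    L    L    W
Cells with no legal move (terminal, hence L): (0,0), (0,1), (0,2), (0,3), (1,0), (1,1), (1,2), (1,3), (2,0), (2,1), (2,2), (2,3).
The remaining L cells, each justified by listing all of its moves:
(0,8): L (sole option (0,4)(W) is W)
(1,8): L (sole option (1,4)(W) is W)
(2,8): L (sole option (2,4)(W) is W)
(3,4): L (options (0,4)(W), (3,0)(W) are all W)
(3,5): L (options (0,5)(W), (3,1)(W) are all W)
(3,6): L (options (0,6)(W), (3,2)(W) are all W)
(3,7): L (options (0,7)(W), (3,3)(W) are all W)
(4,4): L (options (1,4)(W), (0,4)(W), (4,0)(W) are all W)
(4,5): L (options (1,5)(W), (0,5)(W), (4,1)(W) are all W)
(4,6): L (options (1,6)(W), (0,6)(W), (4,2)(W) are all W)
(4,7): L (options (1,7)(W), (0,7)(W), (4,3)(W) are all W)
(5,4): L (options (2,4)(W), (1,4)(W), (0,4)(W), (5,0)(W) are all W)
(5,5): L (options (2,5)(W), (1,5)(W), (0,5)(W), (5,1)(W) are all W)
(5,6): L (options (2,6)(W), (1,6)(W), (0,6)(W), (5,2)(W) are all W)
(5,7): L (options (2,7)(W), (1,7)(W), (0,7)(W), (5,3)(W) are all W)
Every other cell has at least one move into one of the L cells above, so it is W.
(5,7): one of the L cells justified above, so L
(4,8): the move to (1,8) reaches an L cell, so W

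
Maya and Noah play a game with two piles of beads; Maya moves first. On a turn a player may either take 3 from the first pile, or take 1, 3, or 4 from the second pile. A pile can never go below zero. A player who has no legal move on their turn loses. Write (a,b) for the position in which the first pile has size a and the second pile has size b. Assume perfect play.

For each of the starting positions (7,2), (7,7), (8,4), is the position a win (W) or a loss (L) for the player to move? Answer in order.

(7,2): L, (7,7): L, (8,4): W

Compute win/loss labels from the base case upward. A position with no move is L. Any other position is W if it can reach an L in one move, else L.
No move ever increases a pile, so every position that can arise here has a ≤ 8 and b ≤ 7; it is enough to label the cells with 0 ≤ a ≤ 8 and 0 ≤ b ≤ 7.
Every move lowers a or b (never raises either), so fill the grid row by row in increasing a, and left to right within a row: each cell's successors are then already labelled.
      b=0  b=1  b=2  b=3  b=4  b=5  b=6  b=7
a=0:    L    W    L    W    W    W    W    L
a=1:    L    W    L    W    W    W    W    L
a=2:    L    W    L    W    W    W    W    L
a=3:    W    L    W    L    W    W    W    W
a=4:    W    L    W    L    W    W    W    W
a=5:    W    L    W    L    W    W    W    W
a=6:    L    W    L    W    W    W    W    L
a=7:    L    W    L    W    W    W    W    L
a=8:    L    W    L    W    W    W    W    L
Cells with no legal move (terminal, hence L): (0,0), (1,0), (2,0).
The remaining L cells, each justified by listing all of its moves:
(0,2): →(0,1)(W) only, which is W, so L
(0,7): →(0,6)(W), (0,4)(W), (0,3)(W) — all W, so L
(1,2): →(1,1)(W) only, which is W, so L
(1,7): →(1,6)(W), (1,4)(W), (1,3)(W) — all W, so L
(2,2): →(2,1)(W) only, which is W, so L
(2,7): →(2,6)(W), (2,4)(W), (2,3)(W) — all W, so L
(3,1): →(0,1)(W), (3,0)(W) — all W, so L
(3,3): →(0,3)(W), (3,2)(W), (3,0)(W) — all W, so L
(4,1): →(1,1)(W), (4,0)(W) — all W, so L
(4,3): →(1,3)(W), (4,2)(W), (4,0)(W) — all W, so L
(5,1): →(2,1)(W), (5,0)(W) — all W, so L
(5,3): →(2,3)(W), (5,2)(W), (5,0)(W) — all W, so L
(6,0): →(3,0)(W) only, which is W, so L
(6,2): →(3,2)(W), (6,1)(W) — all W, so L
(6,7): →(3,7)(W), (6,6)(W), (6,4)(W), (6,3)(W) — all W, so L
(7,0): →(4,0)(W) only, which is W, so L
(7,2): →(4,2)(W), (7,1)(W) — all W, so L
(7,7): →(4,7)(W), (7,6)(W), (7,4)(W), (7,3)(W) — all W, so L
(8,0): →(5,0)(W) only, which is W, so L
(8,2): →(5,2)(W), (8,1)(W) — all W, so L
(8,7): →(5,7)(W), (8,6)(W), (8,4)(W), (8,3)(W) — all W, so L
Every other cell has at least one move into one of the L cells above, so it is W.
(7,2): one of the L cells justified above, so L
(7,7): one of the L cells justified above, so L
(8,4): the move to (8,0) reaches an L cell, so W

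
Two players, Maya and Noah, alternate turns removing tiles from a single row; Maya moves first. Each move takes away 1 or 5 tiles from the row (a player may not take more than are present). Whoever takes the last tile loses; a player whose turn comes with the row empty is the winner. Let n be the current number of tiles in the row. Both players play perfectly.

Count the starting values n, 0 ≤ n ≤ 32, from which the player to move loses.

Positions with no move are W. A position that does have a move is losing for the player to move precisely when every available move leads to a winning position for the opponent. Fill in the labels:
n=0: no move; the opponent has just taken the last tile and therefore loses → W
n=1: →0(W) only, which is W, so L
n=2: →1(L), so W
n=3: →2(W) only, which is W, so L
n=4: →3(L), so W
n=5: →4(W), 0(W) — all W, so L
n=6: →5(L), so W
n=7: →6(W), 2(W) — all W, so L
n=8: →7(L), so W
n=9: →8(W), 4(W) — all W, so L
n=10: →9(L), so W
n=11: →10(W), 6(W) — all W, so L
n=12: →11(L), so W
n=13: →12(W), 8(W) — all W, so L
n=14: →13(L), so W
n=15: →14(W), 10(W) — all W, so L
n=16: →15(L), so W
n=17: →16(W), 12(W) — all W, so L
n=18: →17(L), so W
n=19: →18(W), 14(W) — all W, so L
n=20: →19(L), so W
n=21: →20(W), 16(W) — all W, so L
n=22: →21(L), so W
n=23: →22(W), 18(W) — all W, so L
n=24: →23(L), so W
n=25: →24(W), 20(W) — all W, so L
n=26: →25(L), so W
n=27: →26(W), 22(W) — all W, so L
n=28: →27(L), so W
n=29: →28(W), 24(W) — all W, so L
n=30: →29(L), so W
n=31: →30(W), 26(W) — all W, so L
n=32: →31(L), so W
L entries with 0 ≤ n ≤ 32: n = 1, 3, 5, 7, 9, 11, 13, 15, 17, 19, 21, 23, 25, 27, 29, 31; that makes 16.

16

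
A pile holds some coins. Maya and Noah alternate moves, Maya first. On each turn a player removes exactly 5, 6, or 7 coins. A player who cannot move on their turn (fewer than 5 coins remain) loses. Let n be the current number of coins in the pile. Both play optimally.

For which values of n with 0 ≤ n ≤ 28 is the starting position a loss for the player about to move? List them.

0, 1, 2, 3, 4, 12, 13, 14, 15, 16, 24, 25, 26, 27, 28

Compute win/loss labels from the base case upward. A position with no move is L. Any other position is W if it can reach an L in one move, else L.
n=0: no move → L
n=1: no move → L
n=2: no move → L
n=3: no move → L
n=4: no move → L
n=5: →0(L), so W
n=6: →1(L), so W
n=7: →2(L), so W
n=8: →3(L), so W
n=9: →4(L), so W
n=10: →4(L), so W
n=11: →4(L), so W
n=12: →7(W), 6(W), 5(W) — all W, so L
n=13: →8(W), 7(W), 6(W) — all W, so L
n=14: →9(W), 8(W), 7(W) — all W, so L
n=15: →10(W), 9(W), 8(W) — all W, so L
n=16: →11(W), 10(W), 9(W) — all W, so L
n=17: →12(L), so W
n=18: →13(L), so W
n=19: →14(L), so W
n=20: →15(L), so W
n=21: →16(L), so W
n=22: →16(L), so W
n=23: →16(L), so W
n=24: →19(W), 18(W), 17(W) — all W, so L
n=25: →20(W), 19(W), 18(W) — all W, so L
n=26: →21(W), 20(W), 19(W) — all W, so L
n=27: →22(W), 21(W), 20(W) — all W, so L
n=28: →23(W), 22(W), 21(W) — all W, so L
Reading off the rows marked L gives the requested list; there are 15 such values of n.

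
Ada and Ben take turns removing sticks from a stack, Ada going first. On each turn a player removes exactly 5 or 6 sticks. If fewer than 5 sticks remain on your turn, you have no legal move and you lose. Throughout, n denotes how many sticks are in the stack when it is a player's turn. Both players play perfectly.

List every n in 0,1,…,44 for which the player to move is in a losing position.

Classify positions by backward induction: terminal positions (no move available) are L. From any other position, the mover wins iff some move reaches an L.
n=0: no move → L
n=1: no move → L
n=2: no move → L
n=3: no move → L
n=4: no move → L
n=5: reaches L-position 0 → W
n=6: reaches L-position 1 → W
n=7: reaches L-position 2 → W
n=8: reaches L-position 3 → W
n=9: reaches L-position 4 → W
n=10: reaches L-position 4 → W
n=11: only reaches 6(W), 5(W), all W → L
n=12: only reaches 7(W), 6(W), all W → L
n=13: only reaches 8(W), 7(W), all W → L
n=14: only reaches 9(W), 8(W), all W → L
n=15: only reaches 10(W), 9(W), all W → L
n=16: reaches L-position 11 → W
n=17: reaches L-position 12 → W
n=18: reaches L-position 13 → W
n=19: reaches L-position 14 → W
n=20: reaches L-position 15 → W
n=21: reaches L-position 15 → W
n=22: only reaches 17(W), 16(W), all W → L
n=23: only reaches 18(W), 17(W), all W → L
n=24: only reaches 19(W), 18(W), all W → L
n=25: only reaches 20(W), 19(W), all W → L
n=26: only reaches 21(W), 20(W), all W → L
n=27: reaches L-position 22 → W
n=28: reaches L-position 23 → W
n=29: reaches L-position 24 → W
n=30: reaches L-position 25 → W
n=31: reaches L-position 26 → W
n=32: reaches L-position 26 → W
n=33: only reaches 28(W), 27(W), all W → L
n=34: only reaches 29(W), 28(W), all W → L
n=35: only reaches 30(W), 29(W), all W → L
n=36: only reaches 31(W), 30(W), all W → L
n=37: only reaches 32(W), 31(W), all W → L
n=38: reaches L-position 33 → W
n=39: reaches L-position 34 → W
n=40: reaches L-position 35 → W
n=41: reaches L-position 36 → W
n=42: reaches L-position 37 → W
n=43: reaches L-position 37 → W
n=44: only reaches 39(W), 38(W), all W → L
The losing starting values of n are exactly the entries labelled L in this table (21 of them).

0, 1, 2, 3, 4, 11, 12, 13, 14, 15, 22, 23, 24, 25, 26, 33, 34, 35, 36, 37, 44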